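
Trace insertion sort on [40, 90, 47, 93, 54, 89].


Initial: [40, 90, 47, 93, 54, 89]
Insert 90: [40, 90, 47, 93, 54, 89]
Insert 47: [40, 47, 90, 93, 54, 89]
Insert 93: [40, 47, 90, 93, 54, 89]
Insert 54: [40, 47, 54, 90, 93, 89]
Insert 89: [40, 47, 54, 89, 90, 93]

Sorted: [40, 47, 54, 89, 90, 93]


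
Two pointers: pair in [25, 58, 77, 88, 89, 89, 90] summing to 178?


lo=0(25)+hi=6(90)=115
lo=1(58)+hi=6(90)=148
lo=2(77)+hi=6(90)=167
lo=3(88)+hi=6(90)=178

Yes: 88+90=178


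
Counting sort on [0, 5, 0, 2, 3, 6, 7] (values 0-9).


Input: [0, 5, 0, 2, 3, 6, 7]
Counts: [2, 0, 1, 1, 0, 1, 1, 1, 0, 0]

Sorted: [0, 0, 2, 3, 5, 6, 7]


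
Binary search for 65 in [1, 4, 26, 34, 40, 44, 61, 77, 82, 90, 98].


Step 1: lo=0, hi=10, mid=5, val=44
Step 2: lo=6, hi=10, mid=8, val=82
Step 3: lo=6, hi=7, mid=6, val=61
Step 4: lo=7, hi=7, mid=7, val=77

Not found


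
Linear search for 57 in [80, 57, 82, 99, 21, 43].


i=0: 80!=57
i=1: 57==57 found!

Found at 1, 2 comps


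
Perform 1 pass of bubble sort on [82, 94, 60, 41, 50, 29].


Initial: [82, 94, 60, 41, 50, 29]
Pass 1: [82, 60, 41, 50, 29, 94] (4 swaps)

After 1 pass: [82, 60, 41, 50, 29, 94]


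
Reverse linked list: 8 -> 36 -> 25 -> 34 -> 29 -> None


Step 1: curr=8, set curr.next=prev(None) | reversed so far: 8
Step 2: curr=36, set curr.next=prev(8) | reversed so far: 36 -> 8
Step 3: curr=25, set curr.next=prev(36) | reversed so far: 25 -> 36 -> 8
Step 4: curr=34, set curr.next=prev(25) | reversed so far: 34 -> 25 -> 36 -> 8
Step 5: curr=29, set curr.next=prev(34) | reversed so far: 29 -> 34 -> 25 -> 36 -> 8

29 -> 34 -> 25 -> 36 -> 8 -> None


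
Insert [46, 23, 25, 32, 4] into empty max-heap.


Insert 46: [46]
Insert 23: [46, 23]
Insert 25: [46, 23, 25]
Insert 32: [46, 32, 25, 23]
Insert 4: [46, 32, 25, 23, 4]

Final heap: [46, 32, 25, 23, 4]


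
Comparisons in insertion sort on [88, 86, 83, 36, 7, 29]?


Algorithm: insertion sort
Input: [88, 86, 83, 36, 7, 29]
Sorted: [7, 29, 36, 83, 86, 88]

15


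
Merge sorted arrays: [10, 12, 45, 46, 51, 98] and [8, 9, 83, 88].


Take 8 from B
Take 9 from B
Take 10 from A
Take 12 from A
Take 45 from A
Take 46 from A
Take 51 from A
Take 83 from B
Take 88 from B

Merged: [8, 9, 10, 12, 45, 46, 51, 83, 88, 98]


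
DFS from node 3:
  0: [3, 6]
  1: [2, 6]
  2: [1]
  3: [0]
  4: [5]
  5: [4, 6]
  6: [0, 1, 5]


Visit 3, push [0]
Visit 0, push [6]
Visit 6, push [5, 1]
Visit 1, push [2]
Visit 2, push []
Visit 5, push [4]
Visit 4, push []

DFS order: [3, 0, 6, 1, 2, 5, 4]


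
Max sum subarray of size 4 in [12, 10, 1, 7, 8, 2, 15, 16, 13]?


[0:4]: 30
[1:5]: 26
[2:6]: 18
[3:7]: 32
[4:8]: 41
[5:9]: 46

Max: 46 at [5:9]


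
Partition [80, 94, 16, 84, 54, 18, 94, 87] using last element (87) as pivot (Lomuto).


Pivot: 87
  80 <= 87: advance i (no swap)
  16 <= 87: swap -> [80, 16, 94, 84, 54, 18, 94, 87]
  84 <= 87: swap -> [80, 16, 84, 94, 54, 18, 94, 87]
  54 <= 87: swap -> [80, 16, 84, 54, 94, 18, 94, 87]
  18 <= 87: swap -> [80, 16, 84, 54, 18, 94, 94, 87]
Place pivot at 5: [80, 16, 84, 54, 18, 87, 94, 94]

Partitioned: [80, 16, 84, 54, 18, 87, 94, 94]


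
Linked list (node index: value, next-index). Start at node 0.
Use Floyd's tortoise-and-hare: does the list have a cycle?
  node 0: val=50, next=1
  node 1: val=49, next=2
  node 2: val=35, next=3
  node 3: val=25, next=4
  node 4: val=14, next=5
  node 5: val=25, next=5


Floyd's tortoise (slow, +1) and hare (fast, +2):
  init: slow=0, fast=0
  step 1: slow=1, fast=2
  step 2: slow=2, fast=4
  step 3: slow=3, fast=5
  step 4: slow=4, fast=5
  step 5: slow=5, fast=5
  slow == fast at node 5: cycle detected

Cycle: yes


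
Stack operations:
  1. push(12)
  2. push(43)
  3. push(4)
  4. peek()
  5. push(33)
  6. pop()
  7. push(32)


push(12) -> [12]
push(43) -> [12, 43]
push(4) -> [12, 43, 4]
peek()->4
push(33) -> [12, 43, 4, 33]
pop()->33, [12, 43, 4]
push(32) -> [12, 43, 4, 32]

Final stack: [12, 43, 4, 32]


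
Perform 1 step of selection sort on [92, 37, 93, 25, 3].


Initial: [92, 37, 93, 25, 3]
Step 1: min=3 at 4
  Swap: [3, 37, 93, 25, 92]

After 1 step: [3, 37, 93, 25, 92]


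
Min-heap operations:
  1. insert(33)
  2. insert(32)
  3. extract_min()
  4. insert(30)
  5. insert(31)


insert(33) -> [33]
insert(32) -> [32, 33]
extract_min()->32, [33]
insert(30) -> [30, 33]
insert(31) -> [30, 33, 31]

Final heap: [30, 33, 31]


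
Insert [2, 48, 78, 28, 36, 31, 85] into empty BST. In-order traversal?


Insert 2: root
Insert 48: R from 2
Insert 78: R from 2 -> R from 48
Insert 28: R from 2 -> L from 48
Insert 36: R from 2 -> L from 48 -> R from 28
Insert 31: R from 2 -> L from 48 -> R from 28 -> L from 36
Insert 85: R from 2 -> R from 48 -> R from 78

In-order: [2, 28, 31, 36, 48, 78, 85]


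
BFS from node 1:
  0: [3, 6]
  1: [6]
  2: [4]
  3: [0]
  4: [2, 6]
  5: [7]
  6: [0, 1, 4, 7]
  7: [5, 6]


Visit 1, enqueue [6]
Visit 6, enqueue [0, 4, 7]
Visit 0, enqueue [3]
Visit 4, enqueue [2]
Visit 7, enqueue [5]
Visit 3, enqueue []
Visit 2, enqueue []
Visit 5, enqueue []

BFS order: [1, 6, 0, 4, 7, 3, 2, 5]


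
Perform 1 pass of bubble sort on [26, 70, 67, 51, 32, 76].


Initial: [26, 70, 67, 51, 32, 76]
Pass 1: [26, 67, 51, 32, 70, 76] (3 swaps)

After 1 pass: [26, 67, 51, 32, 70, 76]


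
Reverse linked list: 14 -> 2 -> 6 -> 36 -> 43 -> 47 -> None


Step 1: curr=14, set curr.next=prev(None) | reversed so far: 14
Step 2: curr=2, set curr.next=prev(14) | reversed so far: 2 -> 14
Step 3: curr=6, set curr.next=prev(2) | reversed so far: 6 -> 2 -> 14
Step 4: curr=36, set curr.next=prev(6) | reversed so far: 36 -> 6 -> 2 -> 14
Step 5: curr=43, set curr.next=prev(36) | reversed so far: 43 -> 36 -> 6 -> 2 -> 14
Step 6: curr=47, set curr.next=prev(43) | reversed so far: 47 -> 43 -> 36 -> 6 -> 2 -> 14

47 -> 43 -> 36 -> 6 -> 2 -> 14 -> None


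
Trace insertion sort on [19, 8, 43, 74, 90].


Initial: [19, 8, 43, 74, 90]
Insert 8: [8, 19, 43, 74, 90]
Insert 43: [8, 19, 43, 74, 90]
Insert 74: [8, 19, 43, 74, 90]
Insert 90: [8, 19, 43, 74, 90]

Sorted: [8, 19, 43, 74, 90]


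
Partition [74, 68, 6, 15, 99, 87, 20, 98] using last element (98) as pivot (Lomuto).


Pivot: 98
  74 <= 98: advance i (no swap)
  68 <= 98: advance i (no swap)
  6 <= 98: advance i (no swap)
  15 <= 98: advance i (no swap)
  87 <= 98: swap -> [74, 68, 6, 15, 87, 99, 20, 98]
  20 <= 98: swap -> [74, 68, 6, 15, 87, 20, 99, 98]
Place pivot at 6: [74, 68, 6, 15, 87, 20, 98, 99]

Partitioned: [74, 68, 6, 15, 87, 20, 98, 99]


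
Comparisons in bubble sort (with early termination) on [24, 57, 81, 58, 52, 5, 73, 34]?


Algorithm: bubble sort (with early termination)
Input: [24, 57, 81, 58, 52, 5, 73, 34]
Sorted: [5, 24, 34, 52, 57, 58, 73, 81]

27


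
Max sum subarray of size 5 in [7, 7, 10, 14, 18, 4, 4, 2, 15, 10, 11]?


[0:5]: 56
[1:6]: 53
[2:7]: 50
[3:8]: 42
[4:9]: 43
[5:10]: 35
[6:11]: 42

Max: 56 at [0:5]


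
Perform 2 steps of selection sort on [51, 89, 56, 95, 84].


Initial: [51, 89, 56, 95, 84]
Step 1: min=51 at 0
  Swap: [51, 89, 56, 95, 84]
Step 2: min=56 at 2
  Swap: [51, 56, 89, 95, 84]

After 2 steps: [51, 56, 89, 95, 84]


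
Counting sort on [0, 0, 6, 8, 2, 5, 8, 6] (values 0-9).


Input: [0, 0, 6, 8, 2, 5, 8, 6]
Counts: [2, 0, 1, 0, 0, 1, 2, 0, 2, 0]

Sorted: [0, 0, 2, 5, 6, 6, 8, 8]


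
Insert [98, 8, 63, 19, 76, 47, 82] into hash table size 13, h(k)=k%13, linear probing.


Insert 98: h=7 -> slot 7
Insert 8: h=8 -> slot 8
Insert 63: h=11 -> slot 11
Insert 19: h=6 -> slot 6
Insert 76: h=11, 1 probes -> slot 12
Insert 47: h=8, 1 probes -> slot 9
Insert 82: h=4 -> slot 4

Table: [None, None, None, None, 82, None, 19, 98, 8, 47, None, 63, 76]


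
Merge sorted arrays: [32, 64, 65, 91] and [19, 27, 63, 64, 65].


Take 19 from B
Take 27 from B
Take 32 from A
Take 63 from B
Take 64 from A
Take 64 from B
Take 65 from A
Take 65 from B

Merged: [19, 27, 32, 63, 64, 64, 65, 65, 91]


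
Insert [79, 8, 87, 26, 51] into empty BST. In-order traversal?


Insert 79: root
Insert 8: L from 79
Insert 87: R from 79
Insert 26: L from 79 -> R from 8
Insert 51: L from 79 -> R from 8 -> R from 26

In-order: [8, 26, 51, 79, 87]


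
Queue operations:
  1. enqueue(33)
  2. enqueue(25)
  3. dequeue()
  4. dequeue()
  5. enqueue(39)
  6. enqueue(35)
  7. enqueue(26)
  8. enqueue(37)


enqueue(33) -> [33]
enqueue(25) -> [33, 25]
dequeue()->33, [25]
dequeue()->25, []
enqueue(39) -> [39]
enqueue(35) -> [39, 35]
enqueue(26) -> [39, 35, 26]
enqueue(37) -> [39, 35, 26, 37]

Final queue: [39, 35, 26, 37]


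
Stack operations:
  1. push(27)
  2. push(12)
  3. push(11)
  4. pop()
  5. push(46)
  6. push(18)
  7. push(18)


push(27) -> [27]
push(12) -> [27, 12]
push(11) -> [27, 12, 11]
pop()->11, [27, 12]
push(46) -> [27, 12, 46]
push(18) -> [27, 12, 46, 18]
push(18) -> [27, 12, 46, 18, 18]

Final stack: [27, 12, 46, 18, 18]


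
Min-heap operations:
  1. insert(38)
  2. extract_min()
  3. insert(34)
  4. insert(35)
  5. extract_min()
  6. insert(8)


insert(38) -> [38]
extract_min()->38, []
insert(34) -> [34]
insert(35) -> [34, 35]
extract_min()->34, [35]
insert(8) -> [8, 35]

Final heap: [8, 35]


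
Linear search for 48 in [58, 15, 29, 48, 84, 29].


i=0: 58!=48
i=1: 15!=48
i=2: 29!=48
i=3: 48==48 found!

Found at 3, 4 comps


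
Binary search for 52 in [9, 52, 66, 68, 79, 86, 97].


Step 1: lo=0, hi=6, mid=3, val=68
Step 2: lo=0, hi=2, mid=1, val=52

Found at index 1


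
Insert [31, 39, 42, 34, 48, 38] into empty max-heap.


Insert 31: [31]
Insert 39: [39, 31]
Insert 42: [42, 31, 39]
Insert 34: [42, 34, 39, 31]
Insert 48: [48, 42, 39, 31, 34]
Insert 38: [48, 42, 39, 31, 34, 38]

Final heap: [48, 42, 39, 31, 34, 38]


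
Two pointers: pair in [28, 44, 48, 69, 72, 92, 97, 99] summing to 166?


lo=0(28)+hi=7(99)=127
lo=1(44)+hi=7(99)=143
lo=2(48)+hi=7(99)=147
lo=3(69)+hi=7(99)=168
lo=3(69)+hi=6(97)=166

Yes: 69+97=166


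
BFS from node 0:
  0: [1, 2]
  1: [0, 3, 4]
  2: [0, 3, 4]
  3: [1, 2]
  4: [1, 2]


Visit 0, enqueue [1, 2]
Visit 1, enqueue [3, 4]
Visit 2, enqueue []
Visit 3, enqueue []
Visit 4, enqueue []

BFS order: [0, 1, 2, 3, 4]


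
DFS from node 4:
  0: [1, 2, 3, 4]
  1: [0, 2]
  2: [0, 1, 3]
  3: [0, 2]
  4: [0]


Visit 4, push [0]
Visit 0, push [3, 2, 1]
Visit 1, push [2]
Visit 2, push [3]
Visit 3, push []

DFS order: [4, 0, 1, 2, 3]


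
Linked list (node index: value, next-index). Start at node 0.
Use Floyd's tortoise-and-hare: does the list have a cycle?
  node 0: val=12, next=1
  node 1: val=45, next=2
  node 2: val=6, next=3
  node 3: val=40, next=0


Floyd's tortoise (slow, +1) and hare (fast, +2):
  init: slow=0, fast=0
  step 1: slow=1, fast=2
  step 2: slow=2, fast=0
  step 3: slow=3, fast=2
  step 4: slow=0, fast=0
  slow == fast at node 0: cycle detected

Cycle: yes


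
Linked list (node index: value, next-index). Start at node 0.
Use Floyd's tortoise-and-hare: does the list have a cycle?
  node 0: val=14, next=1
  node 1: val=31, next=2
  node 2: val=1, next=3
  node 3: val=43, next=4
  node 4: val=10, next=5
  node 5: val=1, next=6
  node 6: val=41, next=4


Floyd's tortoise (slow, +1) and hare (fast, +2):
  init: slow=0, fast=0
  step 1: slow=1, fast=2
  step 2: slow=2, fast=4
  step 3: slow=3, fast=6
  step 4: slow=4, fast=5
  step 5: slow=5, fast=4
  step 6: slow=6, fast=6
  slow == fast at node 6: cycle detected

Cycle: yes


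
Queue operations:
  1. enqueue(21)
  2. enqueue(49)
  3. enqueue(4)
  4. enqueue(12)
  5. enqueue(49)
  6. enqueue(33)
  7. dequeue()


enqueue(21) -> [21]
enqueue(49) -> [21, 49]
enqueue(4) -> [21, 49, 4]
enqueue(12) -> [21, 49, 4, 12]
enqueue(49) -> [21, 49, 4, 12, 49]
enqueue(33) -> [21, 49, 4, 12, 49, 33]
dequeue()->21, [49, 4, 12, 49, 33]

Final queue: [49, 4, 12, 49, 33]


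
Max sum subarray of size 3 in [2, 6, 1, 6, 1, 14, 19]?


[0:3]: 9
[1:4]: 13
[2:5]: 8
[3:6]: 21
[4:7]: 34

Max: 34 at [4:7]


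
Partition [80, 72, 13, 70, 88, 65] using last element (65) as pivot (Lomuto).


Pivot: 65
  13 <= 65: swap -> [13, 72, 80, 70, 88, 65]
Place pivot at 1: [13, 65, 80, 70, 88, 72]

Partitioned: [13, 65, 80, 70, 88, 72]


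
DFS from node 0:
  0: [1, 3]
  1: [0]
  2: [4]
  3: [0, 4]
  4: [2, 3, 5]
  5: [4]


Visit 0, push [3, 1]
Visit 1, push []
Visit 3, push [4]
Visit 4, push [5, 2]
Visit 2, push []
Visit 5, push []

DFS order: [0, 1, 3, 4, 2, 5]


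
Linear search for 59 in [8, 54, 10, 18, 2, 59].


i=0: 8!=59
i=1: 54!=59
i=2: 10!=59
i=3: 18!=59
i=4: 2!=59
i=5: 59==59 found!

Found at 5, 6 comps


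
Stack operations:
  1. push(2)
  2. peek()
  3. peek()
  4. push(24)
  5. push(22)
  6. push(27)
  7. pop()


push(2) -> [2]
peek()->2
peek()->2
push(24) -> [2, 24]
push(22) -> [2, 24, 22]
push(27) -> [2, 24, 22, 27]
pop()->27, [2, 24, 22]

Final stack: [2, 24, 22]


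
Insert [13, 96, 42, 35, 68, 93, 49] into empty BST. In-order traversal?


Insert 13: root
Insert 96: R from 13
Insert 42: R from 13 -> L from 96
Insert 35: R from 13 -> L from 96 -> L from 42
Insert 68: R from 13 -> L from 96 -> R from 42
Insert 93: R from 13 -> L from 96 -> R from 42 -> R from 68
Insert 49: R from 13 -> L from 96 -> R from 42 -> L from 68

In-order: [13, 35, 42, 49, 68, 93, 96]


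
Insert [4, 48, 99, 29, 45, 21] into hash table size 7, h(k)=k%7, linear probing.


Insert 4: h=4 -> slot 4
Insert 48: h=6 -> slot 6
Insert 99: h=1 -> slot 1
Insert 29: h=1, 1 probes -> slot 2
Insert 45: h=3 -> slot 3
Insert 21: h=0 -> slot 0

Table: [21, 99, 29, 45, 4, None, 48]


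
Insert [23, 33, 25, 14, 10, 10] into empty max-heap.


Insert 23: [23]
Insert 33: [33, 23]
Insert 25: [33, 23, 25]
Insert 14: [33, 23, 25, 14]
Insert 10: [33, 23, 25, 14, 10]
Insert 10: [33, 23, 25, 14, 10, 10]

Final heap: [33, 23, 25, 14, 10, 10]


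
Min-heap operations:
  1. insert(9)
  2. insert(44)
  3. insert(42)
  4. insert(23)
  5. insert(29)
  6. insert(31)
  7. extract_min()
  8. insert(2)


insert(9) -> [9]
insert(44) -> [9, 44]
insert(42) -> [9, 44, 42]
insert(23) -> [9, 23, 42, 44]
insert(29) -> [9, 23, 42, 44, 29]
insert(31) -> [9, 23, 31, 44, 29, 42]
extract_min()->9, [23, 29, 31, 44, 42]
insert(2) -> [2, 29, 23, 44, 42, 31]

Final heap: [2, 29, 23, 44, 42, 31]


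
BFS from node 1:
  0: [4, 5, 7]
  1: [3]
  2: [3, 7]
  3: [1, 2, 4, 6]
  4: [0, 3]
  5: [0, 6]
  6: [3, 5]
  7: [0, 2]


Visit 1, enqueue [3]
Visit 3, enqueue [2, 4, 6]
Visit 2, enqueue [7]
Visit 4, enqueue [0]
Visit 6, enqueue [5]
Visit 7, enqueue []
Visit 0, enqueue []
Visit 5, enqueue []

BFS order: [1, 3, 2, 4, 6, 7, 0, 5]


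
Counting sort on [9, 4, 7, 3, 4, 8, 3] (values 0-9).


Input: [9, 4, 7, 3, 4, 8, 3]
Counts: [0, 0, 0, 2, 2, 0, 0, 1, 1, 1]

Sorted: [3, 3, 4, 4, 7, 8, 9]


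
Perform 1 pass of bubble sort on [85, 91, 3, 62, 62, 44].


Initial: [85, 91, 3, 62, 62, 44]
Pass 1: [85, 3, 62, 62, 44, 91] (4 swaps)

After 1 pass: [85, 3, 62, 62, 44, 91]


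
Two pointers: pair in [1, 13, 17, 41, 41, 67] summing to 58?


lo=0(1)+hi=5(67)=68
lo=0(1)+hi=4(41)=42
lo=1(13)+hi=4(41)=54
lo=2(17)+hi=4(41)=58

Yes: 17+41=58


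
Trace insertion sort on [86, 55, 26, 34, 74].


Initial: [86, 55, 26, 34, 74]
Insert 55: [55, 86, 26, 34, 74]
Insert 26: [26, 55, 86, 34, 74]
Insert 34: [26, 34, 55, 86, 74]
Insert 74: [26, 34, 55, 74, 86]

Sorted: [26, 34, 55, 74, 86]


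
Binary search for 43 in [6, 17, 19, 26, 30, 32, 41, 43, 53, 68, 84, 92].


Step 1: lo=0, hi=11, mid=5, val=32
Step 2: lo=6, hi=11, mid=8, val=53
Step 3: lo=6, hi=7, mid=6, val=41
Step 4: lo=7, hi=7, mid=7, val=43

Found at index 7


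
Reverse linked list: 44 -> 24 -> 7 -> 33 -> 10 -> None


Step 1: curr=44, set curr.next=prev(None) | reversed so far: 44
Step 2: curr=24, set curr.next=prev(44) | reversed so far: 24 -> 44
Step 3: curr=7, set curr.next=prev(24) | reversed so far: 7 -> 24 -> 44
Step 4: curr=33, set curr.next=prev(7) | reversed so far: 33 -> 7 -> 24 -> 44
Step 5: curr=10, set curr.next=prev(33) | reversed so far: 10 -> 33 -> 7 -> 24 -> 44

10 -> 33 -> 7 -> 24 -> 44 -> None


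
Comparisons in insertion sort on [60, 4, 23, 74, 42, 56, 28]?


Algorithm: insertion sort
Input: [60, 4, 23, 74, 42, 56, 28]
Sorted: [4, 23, 28, 42, 56, 60, 74]

15


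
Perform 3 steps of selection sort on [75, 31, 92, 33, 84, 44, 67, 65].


Initial: [75, 31, 92, 33, 84, 44, 67, 65]
Step 1: min=31 at 1
  Swap: [31, 75, 92, 33, 84, 44, 67, 65]
Step 2: min=33 at 3
  Swap: [31, 33, 92, 75, 84, 44, 67, 65]
Step 3: min=44 at 5
  Swap: [31, 33, 44, 75, 84, 92, 67, 65]

After 3 steps: [31, 33, 44, 75, 84, 92, 67, 65]


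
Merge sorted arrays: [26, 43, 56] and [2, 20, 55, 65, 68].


Take 2 from B
Take 20 from B
Take 26 from A
Take 43 from A
Take 55 from B
Take 56 from A

Merged: [2, 20, 26, 43, 55, 56, 65, 68]


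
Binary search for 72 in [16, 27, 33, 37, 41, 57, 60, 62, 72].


Step 1: lo=0, hi=8, mid=4, val=41
Step 2: lo=5, hi=8, mid=6, val=60
Step 3: lo=7, hi=8, mid=7, val=62
Step 4: lo=8, hi=8, mid=8, val=72

Found at index 8


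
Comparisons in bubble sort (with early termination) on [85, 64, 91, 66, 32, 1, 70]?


Algorithm: bubble sort (with early termination)
Input: [85, 64, 91, 66, 32, 1, 70]
Sorted: [1, 32, 64, 66, 70, 85, 91]

21


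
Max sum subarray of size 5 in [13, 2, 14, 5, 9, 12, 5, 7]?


[0:5]: 43
[1:6]: 42
[2:7]: 45
[3:8]: 38

Max: 45 at [2:7]


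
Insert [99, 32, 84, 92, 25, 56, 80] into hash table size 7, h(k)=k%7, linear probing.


Insert 99: h=1 -> slot 1
Insert 32: h=4 -> slot 4
Insert 84: h=0 -> slot 0
Insert 92: h=1, 1 probes -> slot 2
Insert 25: h=4, 1 probes -> slot 5
Insert 56: h=0, 3 probes -> slot 3
Insert 80: h=3, 3 probes -> slot 6

Table: [84, 99, 92, 56, 32, 25, 80]


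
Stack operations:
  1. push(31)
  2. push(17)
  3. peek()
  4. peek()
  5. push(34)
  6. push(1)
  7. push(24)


push(31) -> [31]
push(17) -> [31, 17]
peek()->17
peek()->17
push(34) -> [31, 17, 34]
push(1) -> [31, 17, 34, 1]
push(24) -> [31, 17, 34, 1, 24]

Final stack: [31, 17, 34, 1, 24]


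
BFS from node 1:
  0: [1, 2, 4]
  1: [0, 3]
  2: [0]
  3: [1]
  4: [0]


Visit 1, enqueue [0, 3]
Visit 0, enqueue [2, 4]
Visit 3, enqueue []
Visit 2, enqueue []
Visit 4, enqueue []

BFS order: [1, 0, 3, 2, 4]


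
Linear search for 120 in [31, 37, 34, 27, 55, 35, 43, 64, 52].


i=0: 31!=120
i=1: 37!=120
i=2: 34!=120
i=3: 27!=120
i=4: 55!=120
i=5: 35!=120
i=6: 43!=120
i=7: 64!=120
i=8: 52!=120

Not found, 9 comps


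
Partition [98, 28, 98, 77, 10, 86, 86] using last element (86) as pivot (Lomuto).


Pivot: 86
  28 <= 86: swap -> [28, 98, 98, 77, 10, 86, 86]
  77 <= 86: swap -> [28, 77, 98, 98, 10, 86, 86]
  10 <= 86: swap -> [28, 77, 10, 98, 98, 86, 86]
  86 <= 86: swap -> [28, 77, 10, 86, 98, 98, 86]
Place pivot at 4: [28, 77, 10, 86, 86, 98, 98]

Partitioned: [28, 77, 10, 86, 86, 98, 98]


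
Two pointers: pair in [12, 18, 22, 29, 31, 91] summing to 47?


lo=0(12)+hi=5(91)=103
lo=0(12)+hi=4(31)=43
lo=1(18)+hi=4(31)=49
lo=1(18)+hi=3(29)=47

Yes: 18+29=47


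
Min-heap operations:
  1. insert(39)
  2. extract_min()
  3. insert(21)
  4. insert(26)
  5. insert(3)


insert(39) -> [39]
extract_min()->39, []
insert(21) -> [21]
insert(26) -> [21, 26]
insert(3) -> [3, 26, 21]

Final heap: [3, 26, 21]


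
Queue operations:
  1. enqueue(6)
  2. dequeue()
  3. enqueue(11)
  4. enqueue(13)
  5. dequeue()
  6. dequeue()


enqueue(6) -> [6]
dequeue()->6, []
enqueue(11) -> [11]
enqueue(13) -> [11, 13]
dequeue()->11, [13]
dequeue()->13, []

Final queue: []


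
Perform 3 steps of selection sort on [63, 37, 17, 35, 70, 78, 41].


Initial: [63, 37, 17, 35, 70, 78, 41]
Step 1: min=17 at 2
  Swap: [17, 37, 63, 35, 70, 78, 41]
Step 2: min=35 at 3
  Swap: [17, 35, 63, 37, 70, 78, 41]
Step 3: min=37 at 3
  Swap: [17, 35, 37, 63, 70, 78, 41]

After 3 steps: [17, 35, 37, 63, 70, 78, 41]


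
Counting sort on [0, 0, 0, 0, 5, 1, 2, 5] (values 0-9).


Input: [0, 0, 0, 0, 5, 1, 2, 5]
Counts: [4, 1, 1, 0, 0, 2, 0, 0, 0, 0]

Sorted: [0, 0, 0, 0, 1, 2, 5, 5]


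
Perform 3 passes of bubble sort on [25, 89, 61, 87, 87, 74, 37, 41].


Initial: [25, 89, 61, 87, 87, 74, 37, 41]
Pass 1: [25, 61, 87, 87, 74, 37, 41, 89] (6 swaps)
Pass 2: [25, 61, 87, 74, 37, 41, 87, 89] (3 swaps)
Pass 3: [25, 61, 74, 37, 41, 87, 87, 89] (3 swaps)

After 3 passes: [25, 61, 74, 37, 41, 87, 87, 89]


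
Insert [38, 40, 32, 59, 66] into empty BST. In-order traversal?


Insert 38: root
Insert 40: R from 38
Insert 32: L from 38
Insert 59: R from 38 -> R from 40
Insert 66: R from 38 -> R from 40 -> R from 59

In-order: [32, 38, 40, 59, 66]


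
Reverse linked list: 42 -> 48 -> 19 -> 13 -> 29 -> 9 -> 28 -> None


Step 1: curr=42, set curr.next=prev(None) | reversed so far: 42
Step 2: curr=48, set curr.next=prev(42) | reversed so far: 48 -> 42
Step 3: curr=19, set curr.next=prev(48) | reversed so far: 19 -> 48 -> 42
Step 4: curr=13, set curr.next=prev(19) | reversed so far: 13 -> 19 -> 48 -> 42
Step 5: curr=29, set curr.next=prev(13) | reversed so far: 29 -> 13 -> 19 -> 48 -> 42
Step 6: curr=9, set curr.next=prev(29) | reversed so far: 9 -> 29 -> 13 -> 19 -> 48 -> 42
Step 7: curr=28, set curr.next=prev(9) | reversed so far: 28 -> 9 -> 29 -> 13 -> 19 -> 48 -> 42

28 -> 9 -> 29 -> 13 -> 19 -> 48 -> 42 -> None


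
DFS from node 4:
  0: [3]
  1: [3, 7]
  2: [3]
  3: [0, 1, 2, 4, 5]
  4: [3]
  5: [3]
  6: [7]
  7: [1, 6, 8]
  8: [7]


Visit 4, push [3]
Visit 3, push [5, 2, 1, 0]
Visit 0, push []
Visit 1, push [7]
Visit 7, push [8, 6]
Visit 6, push []
Visit 8, push []
Visit 2, push []
Visit 5, push []

DFS order: [4, 3, 0, 1, 7, 6, 8, 2, 5]


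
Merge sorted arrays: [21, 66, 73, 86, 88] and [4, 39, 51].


Take 4 from B
Take 21 from A
Take 39 from B
Take 51 from B

Merged: [4, 21, 39, 51, 66, 73, 86, 88]


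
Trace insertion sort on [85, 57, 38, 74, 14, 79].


Initial: [85, 57, 38, 74, 14, 79]
Insert 57: [57, 85, 38, 74, 14, 79]
Insert 38: [38, 57, 85, 74, 14, 79]
Insert 74: [38, 57, 74, 85, 14, 79]
Insert 14: [14, 38, 57, 74, 85, 79]
Insert 79: [14, 38, 57, 74, 79, 85]

Sorted: [14, 38, 57, 74, 79, 85]


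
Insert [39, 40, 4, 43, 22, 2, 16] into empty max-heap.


Insert 39: [39]
Insert 40: [40, 39]
Insert 4: [40, 39, 4]
Insert 43: [43, 40, 4, 39]
Insert 22: [43, 40, 4, 39, 22]
Insert 2: [43, 40, 4, 39, 22, 2]
Insert 16: [43, 40, 16, 39, 22, 2, 4]

Final heap: [43, 40, 16, 39, 22, 2, 4]


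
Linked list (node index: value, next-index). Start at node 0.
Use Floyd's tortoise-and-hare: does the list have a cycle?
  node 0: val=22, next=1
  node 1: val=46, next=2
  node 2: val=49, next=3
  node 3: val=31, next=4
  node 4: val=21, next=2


Floyd's tortoise (slow, +1) and hare (fast, +2):
  init: slow=0, fast=0
  step 1: slow=1, fast=2
  step 2: slow=2, fast=4
  step 3: slow=3, fast=3
  slow == fast at node 3: cycle detected

Cycle: yes


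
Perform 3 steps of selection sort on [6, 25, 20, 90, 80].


Initial: [6, 25, 20, 90, 80]
Step 1: min=6 at 0
  Swap: [6, 25, 20, 90, 80]
Step 2: min=20 at 2
  Swap: [6, 20, 25, 90, 80]
Step 3: min=25 at 2
  Swap: [6, 20, 25, 90, 80]

After 3 steps: [6, 20, 25, 90, 80]


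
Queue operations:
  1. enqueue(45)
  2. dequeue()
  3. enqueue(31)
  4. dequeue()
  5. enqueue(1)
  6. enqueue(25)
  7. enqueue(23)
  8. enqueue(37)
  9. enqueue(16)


enqueue(45) -> [45]
dequeue()->45, []
enqueue(31) -> [31]
dequeue()->31, []
enqueue(1) -> [1]
enqueue(25) -> [1, 25]
enqueue(23) -> [1, 25, 23]
enqueue(37) -> [1, 25, 23, 37]
enqueue(16) -> [1, 25, 23, 37, 16]

Final queue: [1, 25, 23, 37, 16]


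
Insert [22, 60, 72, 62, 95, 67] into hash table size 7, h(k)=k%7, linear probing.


Insert 22: h=1 -> slot 1
Insert 60: h=4 -> slot 4
Insert 72: h=2 -> slot 2
Insert 62: h=6 -> slot 6
Insert 95: h=4, 1 probes -> slot 5
Insert 67: h=4, 3 probes -> slot 0

Table: [67, 22, 72, None, 60, 95, 62]


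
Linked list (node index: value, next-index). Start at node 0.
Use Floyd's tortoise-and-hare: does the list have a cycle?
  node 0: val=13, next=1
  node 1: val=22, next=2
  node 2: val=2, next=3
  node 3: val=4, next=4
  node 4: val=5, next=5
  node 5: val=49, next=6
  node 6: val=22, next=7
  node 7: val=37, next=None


Floyd's tortoise (slow, +1) and hare (fast, +2):
  init: slow=0, fast=0
  step 1: slow=1, fast=2
  step 2: slow=2, fast=4
  step 3: slow=3, fast=6
  step 4: fast 6->7->None, no cycle

Cycle: no


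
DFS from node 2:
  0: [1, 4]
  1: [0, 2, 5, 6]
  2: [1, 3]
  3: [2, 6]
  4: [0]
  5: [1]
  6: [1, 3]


Visit 2, push [3, 1]
Visit 1, push [6, 5, 0]
Visit 0, push [4]
Visit 4, push []
Visit 5, push []
Visit 6, push [3]
Visit 3, push []

DFS order: [2, 1, 0, 4, 5, 6, 3]


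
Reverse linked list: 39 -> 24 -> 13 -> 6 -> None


Step 1: curr=39, set curr.next=prev(None) | reversed so far: 39
Step 2: curr=24, set curr.next=prev(39) | reversed so far: 24 -> 39
Step 3: curr=13, set curr.next=prev(24) | reversed so far: 13 -> 24 -> 39
Step 4: curr=6, set curr.next=prev(13) | reversed so far: 6 -> 13 -> 24 -> 39

6 -> 13 -> 24 -> 39 -> None


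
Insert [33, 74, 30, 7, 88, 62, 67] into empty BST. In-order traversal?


Insert 33: root
Insert 74: R from 33
Insert 30: L from 33
Insert 7: L from 33 -> L from 30
Insert 88: R from 33 -> R from 74
Insert 62: R from 33 -> L from 74
Insert 67: R from 33 -> L from 74 -> R from 62

In-order: [7, 30, 33, 62, 67, 74, 88]


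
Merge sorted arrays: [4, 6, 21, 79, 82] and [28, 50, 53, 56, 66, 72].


Take 4 from A
Take 6 from A
Take 21 from A
Take 28 from B
Take 50 from B
Take 53 from B
Take 56 from B
Take 66 from B
Take 72 from B

Merged: [4, 6, 21, 28, 50, 53, 56, 66, 72, 79, 82]


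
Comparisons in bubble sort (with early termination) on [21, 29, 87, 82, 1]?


Algorithm: bubble sort (with early termination)
Input: [21, 29, 87, 82, 1]
Sorted: [1, 21, 29, 82, 87]

10


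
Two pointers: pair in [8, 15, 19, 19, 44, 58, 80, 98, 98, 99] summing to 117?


lo=0(8)+hi=9(99)=107
lo=1(15)+hi=9(99)=114
lo=2(19)+hi=9(99)=118
lo=2(19)+hi=8(98)=117

Yes: 19+98=117


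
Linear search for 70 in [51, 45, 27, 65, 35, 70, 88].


i=0: 51!=70
i=1: 45!=70
i=2: 27!=70
i=3: 65!=70
i=4: 35!=70
i=5: 70==70 found!

Found at 5, 6 comps


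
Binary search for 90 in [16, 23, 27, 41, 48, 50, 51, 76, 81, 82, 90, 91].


Step 1: lo=0, hi=11, mid=5, val=50
Step 2: lo=6, hi=11, mid=8, val=81
Step 3: lo=9, hi=11, mid=10, val=90

Found at index 10


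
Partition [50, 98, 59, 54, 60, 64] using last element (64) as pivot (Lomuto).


Pivot: 64
  50 <= 64: advance i (no swap)
  59 <= 64: swap -> [50, 59, 98, 54, 60, 64]
  54 <= 64: swap -> [50, 59, 54, 98, 60, 64]
  60 <= 64: swap -> [50, 59, 54, 60, 98, 64]
Place pivot at 4: [50, 59, 54, 60, 64, 98]

Partitioned: [50, 59, 54, 60, 64, 98]


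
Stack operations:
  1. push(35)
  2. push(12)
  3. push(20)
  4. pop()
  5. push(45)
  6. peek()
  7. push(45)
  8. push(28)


push(35) -> [35]
push(12) -> [35, 12]
push(20) -> [35, 12, 20]
pop()->20, [35, 12]
push(45) -> [35, 12, 45]
peek()->45
push(45) -> [35, 12, 45, 45]
push(28) -> [35, 12, 45, 45, 28]

Final stack: [35, 12, 45, 45, 28]


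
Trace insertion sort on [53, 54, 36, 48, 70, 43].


Initial: [53, 54, 36, 48, 70, 43]
Insert 54: [53, 54, 36, 48, 70, 43]
Insert 36: [36, 53, 54, 48, 70, 43]
Insert 48: [36, 48, 53, 54, 70, 43]
Insert 70: [36, 48, 53, 54, 70, 43]
Insert 43: [36, 43, 48, 53, 54, 70]

Sorted: [36, 43, 48, 53, 54, 70]


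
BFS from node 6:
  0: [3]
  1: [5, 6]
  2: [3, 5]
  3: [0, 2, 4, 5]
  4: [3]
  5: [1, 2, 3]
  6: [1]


Visit 6, enqueue [1]
Visit 1, enqueue [5]
Visit 5, enqueue [2, 3]
Visit 2, enqueue []
Visit 3, enqueue [0, 4]
Visit 0, enqueue []
Visit 4, enqueue []

BFS order: [6, 1, 5, 2, 3, 0, 4]


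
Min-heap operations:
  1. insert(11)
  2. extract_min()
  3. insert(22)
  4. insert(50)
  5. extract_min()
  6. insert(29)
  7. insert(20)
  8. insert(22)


insert(11) -> [11]
extract_min()->11, []
insert(22) -> [22]
insert(50) -> [22, 50]
extract_min()->22, [50]
insert(29) -> [29, 50]
insert(20) -> [20, 50, 29]
insert(22) -> [20, 22, 29, 50]

Final heap: [20, 22, 29, 50]


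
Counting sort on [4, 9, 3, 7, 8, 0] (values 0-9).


Input: [4, 9, 3, 7, 8, 0]
Counts: [1, 0, 0, 1, 1, 0, 0, 1, 1, 1]

Sorted: [0, 3, 4, 7, 8, 9]


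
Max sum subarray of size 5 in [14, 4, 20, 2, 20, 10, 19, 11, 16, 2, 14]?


[0:5]: 60
[1:6]: 56
[2:7]: 71
[3:8]: 62
[4:9]: 76
[5:10]: 58
[6:11]: 62

Max: 76 at [4:9]


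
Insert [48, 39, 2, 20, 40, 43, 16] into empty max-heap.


Insert 48: [48]
Insert 39: [48, 39]
Insert 2: [48, 39, 2]
Insert 20: [48, 39, 2, 20]
Insert 40: [48, 40, 2, 20, 39]
Insert 43: [48, 40, 43, 20, 39, 2]
Insert 16: [48, 40, 43, 20, 39, 2, 16]

Final heap: [48, 40, 43, 20, 39, 2, 16]


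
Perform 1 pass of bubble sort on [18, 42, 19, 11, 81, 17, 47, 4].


Initial: [18, 42, 19, 11, 81, 17, 47, 4]
Pass 1: [18, 19, 11, 42, 17, 47, 4, 81] (5 swaps)

After 1 pass: [18, 19, 11, 42, 17, 47, 4, 81]


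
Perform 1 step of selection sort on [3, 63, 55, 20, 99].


Initial: [3, 63, 55, 20, 99]
Step 1: min=3 at 0
  Swap: [3, 63, 55, 20, 99]

After 1 step: [3, 63, 55, 20, 99]


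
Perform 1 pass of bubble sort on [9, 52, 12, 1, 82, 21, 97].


Initial: [9, 52, 12, 1, 82, 21, 97]
Pass 1: [9, 12, 1, 52, 21, 82, 97] (3 swaps)

After 1 pass: [9, 12, 1, 52, 21, 82, 97]


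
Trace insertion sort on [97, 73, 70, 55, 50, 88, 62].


Initial: [97, 73, 70, 55, 50, 88, 62]
Insert 73: [73, 97, 70, 55, 50, 88, 62]
Insert 70: [70, 73, 97, 55, 50, 88, 62]
Insert 55: [55, 70, 73, 97, 50, 88, 62]
Insert 50: [50, 55, 70, 73, 97, 88, 62]
Insert 88: [50, 55, 70, 73, 88, 97, 62]
Insert 62: [50, 55, 62, 70, 73, 88, 97]

Sorted: [50, 55, 62, 70, 73, 88, 97]


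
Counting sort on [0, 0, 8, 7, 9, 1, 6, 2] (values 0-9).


Input: [0, 0, 8, 7, 9, 1, 6, 2]
Counts: [2, 1, 1, 0, 0, 0, 1, 1, 1, 1]

Sorted: [0, 0, 1, 2, 6, 7, 8, 9]


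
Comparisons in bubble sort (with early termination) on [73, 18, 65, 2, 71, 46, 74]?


Algorithm: bubble sort (with early termination)
Input: [73, 18, 65, 2, 71, 46, 74]
Sorted: [2, 18, 46, 65, 71, 73, 74]

18


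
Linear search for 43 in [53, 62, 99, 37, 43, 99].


i=0: 53!=43
i=1: 62!=43
i=2: 99!=43
i=3: 37!=43
i=4: 43==43 found!

Found at 4, 5 comps


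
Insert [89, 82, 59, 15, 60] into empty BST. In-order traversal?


Insert 89: root
Insert 82: L from 89
Insert 59: L from 89 -> L from 82
Insert 15: L from 89 -> L from 82 -> L from 59
Insert 60: L from 89 -> L from 82 -> R from 59

In-order: [15, 59, 60, 82, 89]


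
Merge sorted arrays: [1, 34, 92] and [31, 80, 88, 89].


Take 1 from A
Take 31 from B
Take 34 from A
Take 80 from B
Take 88 from B
Take 89 from B

Merged: [1, 31, 34, 80, 88, 89, 92]


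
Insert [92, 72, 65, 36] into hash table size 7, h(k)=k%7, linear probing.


Insert 92: h=1 -> slot 1
Insert 72: h=2 -> slot 2
Insert 65: h=2, 1 probes -> slot 3
Insert 36: h=1, 3 probes -> slot 4

Table: [None, 92, 72, 65, 36, None, None]


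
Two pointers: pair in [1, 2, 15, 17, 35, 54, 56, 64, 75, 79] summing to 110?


lo=0(1)+hi=9(79)=80
lo=1(2)+hi=9(79)=81
lo=2(15)+hi=9(79)=94
lo=3(17)+hi=9(79)=96
lo=4(35)+hi=9(79)=114
lo=4(35)+hi=8(75)=110

Yes: 35+75=110


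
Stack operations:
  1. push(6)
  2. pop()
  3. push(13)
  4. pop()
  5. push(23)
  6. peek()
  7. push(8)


push(6) -> [6]
pop()->6, []
push(13) -> [13]
pop()->13, []
push(23) -> [23]
peek()->23
push(8) -> [23, 8]

Final stack: [23, 8]


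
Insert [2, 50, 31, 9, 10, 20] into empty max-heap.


Insert 2: [2]
Insert 50: [50, 2]
Insert 31: [50, 2, 31]
Insert 9: [50, 9, 31, 2]
Insert 10: [50, 10, 31, 2, 9]
Insert 20: [50, 10, 31, 2, 9, 20]

Final heap: [50, 10, 31, 2, 9, 20]


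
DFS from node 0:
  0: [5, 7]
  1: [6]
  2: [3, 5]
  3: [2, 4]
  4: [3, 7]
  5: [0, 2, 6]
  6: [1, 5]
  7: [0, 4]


Visit 0, push [7, 5]
Visit 5, push [6, 2]
Visit 2, push [3]
Visit 3, push [4]
Visit 4, push [7]
Visit 7, push []
Visit 6, push [1]
Visit 1, push []

DFS order: [0, 5, 2, 3, 4, 7, 6, 1]


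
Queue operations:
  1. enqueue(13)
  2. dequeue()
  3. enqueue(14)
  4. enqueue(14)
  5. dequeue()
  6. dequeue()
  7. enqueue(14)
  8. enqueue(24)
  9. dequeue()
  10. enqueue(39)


enqueue(13) -> [13]
dequeue()->13, []
enqueue(14) -> [14]
enqueue(14) -> [14, 14]
dequeue()->14, [14]
dequeue()->14, []
enqueue(14) -> [14]
enqueue(24) -> [14, 24]
dequeue()->14, [24]
enqueue(39) -> [24, 39]

Final queue: [24, 39]


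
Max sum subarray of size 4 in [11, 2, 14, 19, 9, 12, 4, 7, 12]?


[0:4]: 46
[1:5]: 44
[2:6]: 54
[3:7]: 44
[4:8]: 32
[5:9]: 35

Max: 54 at [2:6]


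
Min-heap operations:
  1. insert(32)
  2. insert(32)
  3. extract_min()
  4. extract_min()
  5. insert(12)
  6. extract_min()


insert(32) -> [32]
insert(32) -> [32, 32]
extract_min()->32, [32]
extract_min()->32, []
insert(12) -> [12]
extract_min()->12, []

Final heap: []


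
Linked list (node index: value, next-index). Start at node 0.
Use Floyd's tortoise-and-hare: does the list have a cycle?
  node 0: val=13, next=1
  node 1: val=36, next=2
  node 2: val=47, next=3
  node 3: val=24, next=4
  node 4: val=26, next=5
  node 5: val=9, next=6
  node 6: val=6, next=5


Floyd's tortoise (slow, +1) and hare (fast, +2):
  init: slow=0, fast=0
  step 1: slow=1, fast=2
  step 2: slow=2, fast=4
  step 3: slow=3, fast=6
  step 4: slow=4, fast=6
  step 5: slow=5, fast=6
  step 6: slow=6, fast=6
  slow == fast at node 6: cycle detected

Cycle: yes


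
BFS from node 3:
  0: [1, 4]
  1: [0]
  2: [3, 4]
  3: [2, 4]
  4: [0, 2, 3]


Visit 3, enqueue [2, 4]
Visit 2, enqueue []
Visit 4, enqueue [0]
Visit 0, enqueue [1]
Visit 1, enqueue []

BFS order: [3, 2, 4, 0, 1]


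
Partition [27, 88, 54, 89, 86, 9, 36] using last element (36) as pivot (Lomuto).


Pivot: 36
  27 <= 36: advance i (no swap)
  9 <= 36: swap -> [27, 9, 54, 89, 86, 88, 36]
Place pivot at 2: [27, 9, 36, 89, 86, 88, 54]

Partitioned: [27, 9, 36, 89, 86, 88, 54]


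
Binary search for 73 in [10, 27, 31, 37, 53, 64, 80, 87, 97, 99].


Step 1: lo=0, hi=9, mid=4, val=53
Step 2: lo=5, hi=9, mid=7, val=87
Step 3: lo=5, hi=6, mid=5, val=64
Step 4: lo=6, hi=6, mid=6, val=80

Not found


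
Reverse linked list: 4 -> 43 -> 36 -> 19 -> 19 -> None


Step 1: curr=4, set curr.next=prev(None) | reversed so far: 4
Step 2: curr=43, set curr.next=prev(4) | reversed so far: 43 -> 4
Step 3: curr=36, set curr.next=prev(43) | reversed so far: 36 -> 43 -> 4
Step 4: curr=19, set curr.next=prev(36) | reversed so far: 19 -> 36 -> 43 -> 4
Step 5: curr=19, set curr.next=prev(19) | reversed so far: 19 -> 19 -> 36 -> 43 -> 4

19 -> 19 -> 36 -> 43 -> 4 -> None


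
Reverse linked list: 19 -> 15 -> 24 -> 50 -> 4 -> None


Step 1: curr=19, set curr.next=prev(None) | reversed so far: 19
Step 2: curr=15, set curr.next=prev(19) | reversed so far: 15 -> 19
Step 3: curr=24, set curr.next=prev(15) | reversed so far: 24 -> 15 -> 19
Step 4: curr=50, set curr.next=prev(24) | reversed so far: 50 -> 24 -> 15 -> 19
Step 5: curr=4, set curr.next=prev(50) | reversed so far: 4 -> 50 -> 24 -> 15 -> 19

4 -> 50 -> 24 -> 15 -> 19 -> None


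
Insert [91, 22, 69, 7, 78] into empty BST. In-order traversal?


Insert 91: root
Insert 22: L from 91
Insert 69: L from 91 -> R from 22
Insert 7: L from 91 -> L from 22
Insert 78: L from 91 -> R from 22 -> R from 69

In-order: [7, 22, 69, 78, 91]


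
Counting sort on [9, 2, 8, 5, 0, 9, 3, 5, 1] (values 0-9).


Input: [9, 2, 8, 5, 0, 9, 3, 5, 1]
Counts: [1, 1, 1, 1, 0, 2, 0, 0, 1, 2]

Sorted: [0, 1, 2, 3, 5, 5, 8, 9, 9]


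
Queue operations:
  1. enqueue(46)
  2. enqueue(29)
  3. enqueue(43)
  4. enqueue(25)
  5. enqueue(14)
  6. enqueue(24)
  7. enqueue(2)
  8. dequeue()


enqueue(46) -> [46]
enqueue(29) -> [46, 29]
enqueue(43) -> [46, 29, 43]
enqueue(25) -> [46, 29, 43, 25]
enqueue(14) -> [46, 29, 43, 25, 14]
enqueue(24) -> [46, 29, 43, 25, 14, 24]
enqueue(2) -> [46, 29, 43, 25, 14, 24, 2]
dequeue()->46, [29, 43, 25, 14, 24, 2]

Final queue: [29, 43, 25, 14, 24, 2]


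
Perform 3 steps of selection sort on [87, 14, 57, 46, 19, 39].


Initial: [87, 14, 57, 46, 19, 39]
Step 1: min=14 at 1
  Swap: [14, 87, 57, 46, 19, 39]
Step 2: min=19 at 4
  Swap: [14, 19, 57, 46, 87, 39]
Step 3: min=39 at 5
  Swap: [14, 19, 39, 46, 87, 57]

After 3 steps: [14, 19, 39, 46, 87, 57]


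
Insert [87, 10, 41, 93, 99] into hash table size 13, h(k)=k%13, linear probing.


Insert 87: h=9 -> slot 9
Insert 10: h=10 -> slot 10
Insert 41: h=2 -> slot 2
Insert 93: h=2, 1 probes -> slot 3
Insert 99: h=8 -> slot 8

Table: [None, None, 41, 93, None, None, None, None, 99, 87, 10, None, None]


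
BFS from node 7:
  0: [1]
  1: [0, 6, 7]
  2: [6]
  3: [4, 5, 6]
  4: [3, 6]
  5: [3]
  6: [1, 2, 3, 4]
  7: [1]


Visit 7, enqueue [1]
Visit 1, enqueue [0, 6]
Visit 0, enqueue []
Visit 6, enqueue [2, 3, 4]
Visit 2, enqueue []
Visit 3, enqueue [5]
Visit 4, enqueue []
Visit 5, enqueue []

BFS order: [7, 1, 0, 6, 2, 3, 4, 5]


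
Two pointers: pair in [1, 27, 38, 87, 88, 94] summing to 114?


lo=0(1)+hi=5(94)=95
lo=1(27)+hi=5(94)=121
lo=1(27)+hi=4(88)=115
lo=1(27)+hi=3(87)=114

Yes: 27+87=114


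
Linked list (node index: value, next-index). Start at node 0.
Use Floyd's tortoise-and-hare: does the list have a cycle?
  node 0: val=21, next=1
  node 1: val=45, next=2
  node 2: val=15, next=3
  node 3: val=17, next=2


Floyd's tortoise (slow, +1) and hare (fast, +2):
  init: slow=0, fast=0
  step 1: slow=1, fast=2
  step 2: slow=2, fast=2
  slow == fast at node 2: cycle detected

Cycle: yes


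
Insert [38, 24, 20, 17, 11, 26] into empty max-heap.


Insert 38: [38]
Insert 24: [38, 24]
Insert 20: [38, 24, 20]
Insert 17: [38, 24, 20, 17]
Insert 11: [38, 24, 20, 17, 11]
Insert 26: [38, 24, 26, 17, 11, 20]

Final heap: [38, 24, 26, 17, 11, 20]


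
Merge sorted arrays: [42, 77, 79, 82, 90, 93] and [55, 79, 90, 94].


Take 42 from A
Take 55 from B
Take 77 from A
Take 79 from A
Take 79 from B
Take 82 from A
Take 90 from A
Take 90 from B
Take 93 from A

Merged: [42, 55, 77, 79, 79, 82, 90, 90, 93, 94]


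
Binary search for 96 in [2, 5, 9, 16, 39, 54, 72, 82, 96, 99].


Step 1: lo=0, hi=9, mid=4, val=39
Step 2: lo=5, hi=9, mid=7, val=82
Step 3: lo=8, hi=9, mid=8, val=96

Found at index 8


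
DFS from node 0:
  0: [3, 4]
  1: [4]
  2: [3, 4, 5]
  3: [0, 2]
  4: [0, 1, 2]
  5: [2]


Visit 0, push [4, 3]
Visit 3, push [2]
Visit 2, push [5, 4]
Visit 4, push [1]
Visit 1, push []
Visit 5, push []

DFS order: [0, 3, 2, 4, 1, 5]


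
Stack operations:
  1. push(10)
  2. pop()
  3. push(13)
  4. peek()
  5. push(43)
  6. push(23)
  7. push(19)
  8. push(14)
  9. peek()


push(10) -> [10]
pop()->10, []
push(13) -> [13]
peek()->13
push(43) -> [13, 43]
push(23) -> [13, 43, 23]
push(19) -> [13, 43, 23, 19]
push(14) -> [13, 43, 23, 19, 14]
peek()->14

Final stack: [13, 43, 23, 19, 14]


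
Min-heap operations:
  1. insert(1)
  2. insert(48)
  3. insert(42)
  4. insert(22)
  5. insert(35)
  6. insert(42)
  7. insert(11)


insert(1) -> [1]
insert(48) -> [1, 48]
insert(42) -> [1, 48, 42]
insert(22) -> [1, 22, 42, 48]
insert(35) -> [1, 22, 42, 48, 35]
insert(42) -> [1, 22, 42, 48, 35, 42]
insert(11) -> [1, 22, 11, 48, 35, 42, 42]

Final heap: [1, 22, 11, 48, 35, 42, 42]


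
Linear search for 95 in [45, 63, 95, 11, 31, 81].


i=0: 45!=95
i=1: 63!=95
i=2: 95==95 found!

Found at 2, 3 comps


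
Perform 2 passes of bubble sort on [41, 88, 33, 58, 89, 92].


Initial: [41, 88, 33, 58, 89, 92]
Pass 1: [41, 33, 58, 88, 89, 92] (2 swaps)
Pass 2: [33, 41, 58, 88, 89, 92] (1 swaps)

After 2 passes: [33, 41, 58, 88, 89, 92]


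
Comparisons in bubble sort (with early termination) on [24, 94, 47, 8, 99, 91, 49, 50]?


Algorithm: bubble sort (with early termination)
Input: [24, 94, 47, 8, 99, 91, 49, 50]
Sorted: [8, 24, 47, 49, 50, 91, 94, 99]

22
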